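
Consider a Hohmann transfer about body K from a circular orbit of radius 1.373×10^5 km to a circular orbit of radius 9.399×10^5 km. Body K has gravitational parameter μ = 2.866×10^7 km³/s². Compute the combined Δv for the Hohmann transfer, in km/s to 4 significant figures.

Δv = 7.372 km/s

Transfer-ellipse semi-major axis a_t = (r₁ + r₂)/2 = (1.373×10^5 + 9.399×10^5)/2 = 5.386×10^5 km.
Circular speed at r₁: v₁ = √(μ/r₁) = √(2.866×10^7/1.373×10^5) = 14.448 km/s.
On the transfer ellipse at r₁, vis-viva gives v_p = √[μ(2/r₁ − 1/a_t)] = 19.086 km/s.
First burn Δv₁ = |v_p − v₁| = 4.638 km/s.
At r₂, v₂ = √(μ/r₂) = 5.522 km/s.
Transfer-orbit speed at r₂: v_a = √[μ(2/r₂ − 1/a_t)] = 2.788 km/s.
Second burn Δv₂ = |v₂ − v_a| = 2.734 km/s.
Total Δv = Δv₁ + Δv₂ = 7.372 km/s.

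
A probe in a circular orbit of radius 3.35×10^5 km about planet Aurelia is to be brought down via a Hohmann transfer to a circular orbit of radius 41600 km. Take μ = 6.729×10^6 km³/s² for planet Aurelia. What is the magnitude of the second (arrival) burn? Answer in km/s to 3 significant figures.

Δv₂ = 4.25 km/s

Semi-major axis of the transfer orbit: a_t = (3.350×10^5 + 41600)/2 = 1.883×10^5 km.
On the circular orbit at r = 41600 km, v_c = √(μ/r) = 12.718 km/s.
Transfer-orbit speed at the same r (vis-viva, a = a_t): v_t = √[μ(2/r − 1/a_t)] = 16.964 km/s.
Δv₂ = |v_t − v_c| = |16.964 − 12.718| = 4.246 km/s.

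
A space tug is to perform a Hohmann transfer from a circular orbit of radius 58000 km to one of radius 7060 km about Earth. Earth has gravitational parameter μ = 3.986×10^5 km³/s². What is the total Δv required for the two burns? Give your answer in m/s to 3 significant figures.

Δv = 3920 m/s

Semi-major axis of the transfer orbit: a_t = (58000 + 7060)/2 = 32530 km.
At r₁ the circular-orbit speed is v₁ = √(μ/r₁) = 2.62153 km/s.
On the transfer ellipse at r₁, vis-viva equation gives v_a = √[μ(2/r₁ − 1/a_t)] = 1.22128 km/s.
First burn Δv₁ = |v_a − v₁| = 1.40025 km/s.
Circular speed at r₂: v₂ = √(μ/r₂) = 7.5139153 km/s.
Transfer-orbit speed at r₂: v_p = √[μ(2/r₂ − 1/a_t)] = 10.033172 km/s.
Second burn Δv₂ = |v₂ − v_p| = 2.51926 km/s.
Δv = Δv₁ + Δv₂ = 1.40025 + 2.51926 = 3.920 km/s.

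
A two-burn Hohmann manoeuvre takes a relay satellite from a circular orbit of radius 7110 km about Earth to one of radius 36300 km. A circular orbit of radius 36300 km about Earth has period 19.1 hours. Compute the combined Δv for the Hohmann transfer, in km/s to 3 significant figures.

From Kepler's third law T² = 4π²r³/μ at r = 36300 km, T = 19.1 hours = 19.1 × 3600 s = 68760 s: μ = 4π²r³/T² = 3.99400×10^5 km³/s².
The Hohmann ellipse has a_t = (r₁ + r₂)/2 = 21705 km.
At r₁ the circular-orbit speed is v₁ = √(μ/r₁) = 7.4950 km/s.
Transfer-orbit speed at r₁ (vis-viva): v_p = √[μ(2/r₁ − 1/a_t)] = 9.6927 km/s.
First burn Δv₁ = |v_p − v₁| = 2.1977 km/s.
Circular speed at r₂: v₂ = √(μ/r₂) = 3.31704 km/s.
Transfer-orbit speed at r₂: v_a = √[μ(2/r₂ − 1/a_t)] = 1.89848 km/s.
Second burn Δv₂ = |v₂ − v_a| = 1.4186 km/s.
Total Δv = Δv₁ + Δv₂ = 3.616 km/s.

Δv = 3.62 km/s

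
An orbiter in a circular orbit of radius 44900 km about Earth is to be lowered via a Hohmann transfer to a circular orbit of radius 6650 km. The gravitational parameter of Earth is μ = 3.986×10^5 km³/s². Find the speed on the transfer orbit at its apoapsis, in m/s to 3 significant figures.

Semi-major axis of the transfer orbit: a_t = (44900 + 6650)/2 = 25775 km.
The apoapsis of the transfer ellipse is at r = 44900 km.
Vis-viva: v = √[μ(2/r − 1/a_t)] = √[3.986×10^5 × (2/44900 − 1/25775)] = 1.513 km/s.

v = 1510 m/s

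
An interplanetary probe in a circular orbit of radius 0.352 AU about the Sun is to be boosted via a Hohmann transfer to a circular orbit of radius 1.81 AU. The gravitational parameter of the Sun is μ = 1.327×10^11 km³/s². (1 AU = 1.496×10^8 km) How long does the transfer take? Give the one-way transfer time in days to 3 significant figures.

In km: r₁ = 0.352 × 1.496×10^8 = 5.26592×10^7 km; r₂ = 1.81 × 1.496×10^8 = 2.70776×10^8 km.
The Hohmann ellipse has a_t = (r₁ + r₂)/2 = 1.617176×10^8 km.
Half the transfer-orbit period gives t = π√(a_t³/μ) = 1.774×10^7 s.
Converting: 1.774×10^7 s ÷ 86400 s/day = 205 days.

t = 205 days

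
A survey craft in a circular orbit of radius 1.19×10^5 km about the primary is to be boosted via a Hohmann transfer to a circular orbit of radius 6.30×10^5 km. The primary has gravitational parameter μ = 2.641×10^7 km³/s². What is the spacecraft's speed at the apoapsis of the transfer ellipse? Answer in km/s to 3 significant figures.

Semi-major axis of the transfer orbit: a_t = (1.190×10^5 + 6.300×10^5)/2 = 3.745×10^5 km.
At apoapsis, r = 6.300×10^5 km.
Vis-viva: v = √[μ(2/r − 1/a_t)] = √[2.641×10^7 × (2/6.300×10^5 − 1/3.745×10^5)] = 3.650 km/s.

v = 3.65 km/s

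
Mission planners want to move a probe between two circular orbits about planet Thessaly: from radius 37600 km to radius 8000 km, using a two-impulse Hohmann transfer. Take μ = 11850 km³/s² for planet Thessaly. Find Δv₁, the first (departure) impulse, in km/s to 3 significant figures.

Δv₁ = 0.229 km/s

Transfer-ellipse semi-major axis a_t = (r₁ + r₂)/2 = (37600 + 8000)/2 = 22800 km.
Circular speed at r = 37600 km: v_c = √(μ/r) = 0.5614 km/s.
Vis-viva on the transfer ellipse at r = 37600 km gives v_t = √[μ(2/r − 1/a_t)] = 0.3325 km/s.
Δv₁ = |v_t − v_c| = |0.3325 − 0.5614| = 0.2289 km/s.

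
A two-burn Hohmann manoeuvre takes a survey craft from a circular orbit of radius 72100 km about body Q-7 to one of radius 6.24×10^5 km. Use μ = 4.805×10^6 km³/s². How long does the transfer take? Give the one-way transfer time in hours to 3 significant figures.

Semi-major axis of the transfer orbit: a_t = (72100 + 6.240×10^5)/2 = 3.4805×10^5 km.
Transfer time t = π√(a_t³/μ) = π√((3.4805×10^5)³ / 4.805×10^6) = 2.9428×10^5 s.
Converting: 2.9428×10^5 s ÷ 3600 s/hour = 81.7 hours.

t = 81.7 hours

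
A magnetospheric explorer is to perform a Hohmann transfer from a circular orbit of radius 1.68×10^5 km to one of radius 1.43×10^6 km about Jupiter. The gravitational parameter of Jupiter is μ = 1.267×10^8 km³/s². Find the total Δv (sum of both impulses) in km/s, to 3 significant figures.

The Hohmann ellipse has a_t = (r₁ + r₂)/2 = 7.990×10^5 km.
Circular speed at r₁: v₁ = √(μ/r₁) = √(1.267×10^8/1.680×10^5) = 27.462 km/s.
On the transfer ellipse at r₁, vis-viva equation gives v_p = √[μ(2/r₁ − 1/a_t)] = 36.739 km/s.
First burn Δv₁ = |v_p − v₁| = 9.277 km/s.
Circular speed at r₂: v₂ = √(μ/r₂) = 9.413 km/s.
Transfer-orbit speed at r₂: v_a = √[μ(2/r₂ − 1/a_t)] = 4.316 km/s.
Second burn Δv₂ = |v₂ − v_a| = 5.097 km/s.
Total Δv = Δv₁ + Δv₂ = 14.37 km/s.

Δv = 14.4 km/s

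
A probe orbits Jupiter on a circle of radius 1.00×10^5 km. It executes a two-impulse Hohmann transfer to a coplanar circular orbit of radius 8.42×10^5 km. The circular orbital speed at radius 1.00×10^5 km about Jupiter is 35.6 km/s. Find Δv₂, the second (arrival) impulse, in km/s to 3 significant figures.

Δv₂ = 6.62 km/s

From the circular-orbit relation v² = μ/r at r = 1.00×10^5 km: μ = v²r = (35.6)² × 1.00×10^5 = 1.26736×10^8 km³/s².
Transfer-ellipse semi-major axis a_t = (r₁ + r₂)/2 = (1.000×10^5 + 8.420×10^5)/2 = 4.710×10^5 km.
Circular speed at r = 8.420×10^5 km: v_c = √(μ/r) = 12.269 km/s.
Transfer-orbit speed at the same r (vis-viva, a = a_t): v_t = √[μ(2/r − 1/a_t)] = 5.6531 km/s.
Δv₂ = |v_t − v_c| = |5.6531 − 12.269| = 6.616 km/s.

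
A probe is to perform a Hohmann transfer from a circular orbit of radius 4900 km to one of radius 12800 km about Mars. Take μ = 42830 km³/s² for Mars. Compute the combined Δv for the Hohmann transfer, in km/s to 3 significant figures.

Transfer-ellipse semi-major axis a_t = (r₁ + r₂)/2 = (4900 + 12800)/2 = 8850 km.
Circular speed at r₁: v₁ = √(μ/r₁) = √(42830/4900) = 2.9565 km/s.
Transfer-orbit speed at r₁ (vis-viva): v_p = √[μ(2/r₁ − 1/a_t)] = 3.5556 km/s.
First burn Δv₁ = |v_p − v₁| = 0.5991 km/s.
At r₂, v₂ = √(μ/r₂) = 1.8292 km/s.
Transfer-orbit speed at r₂: v_a = √[μ(2/r₂ − 1/a_t)] = 1.3611 km/s.
Second burn Δv₂ = |v₂ − v_a| = 0.4681 km/s.
Δv = Δv₁ + Δv₂ = 0.5991 + 0.4681 = 1.067 km/s.

Δv = 1.07 km/s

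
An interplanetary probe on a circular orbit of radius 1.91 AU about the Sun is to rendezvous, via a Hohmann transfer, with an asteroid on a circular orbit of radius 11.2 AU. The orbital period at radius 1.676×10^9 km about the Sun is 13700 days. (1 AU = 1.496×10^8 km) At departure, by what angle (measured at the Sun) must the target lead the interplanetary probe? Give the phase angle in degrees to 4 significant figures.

From Kepler's third law T² = 4π²r³/μ at r = 1.676×10^9 km, T = 13700 days = 13700 × 86400 s = 1.18368×10^9 s: μ = 4π²r³/T² = 1.32652×10^11 km³/s².
In km: r₁ = 1.91 × 1.496×10^8 = 2.85736×10^8 km; r₂ = 11.2 × 1.496×10^8 = 1.67552×10^9 km.
Semi-major axis of the transfer orbit: a_t = (2.85736×10^8 + 1.67552×10^9)/2 = 9.80628×10^8 km.
The half-period of the transfer ellipse is t = π√(a_t³/μ) = 2.649×10^8 s.
Target angular speed ω₂ = √(μ/r₂³) = 5.310×10^-9 rad/s.
Angle swept by the target during transfer: ω₂·t = 1.4066 rad = 80.59°.
The interplanetary probe traverses 180° on the transfer ellipse, so the target must lead by 180° − 80.59° = 99.41°.

φ = 99.41°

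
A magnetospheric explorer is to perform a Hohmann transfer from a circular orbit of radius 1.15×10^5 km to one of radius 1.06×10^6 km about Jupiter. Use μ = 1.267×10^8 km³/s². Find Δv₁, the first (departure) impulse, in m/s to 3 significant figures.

The Hohmann ellipse has a_t = (r₁ + r₂)/2 = 5.875×10^5 km.
On the circular orbit at r = 1.150×10^5 km, v_c = √(μ/r) = 33.19 km/s.
Vis-viva on the transfer ellipse at r = 1.150×10^5 km gives v_t = √[μ(2/r − 1/a_t)] = 44.58 km/s.
Δv₁ = |v_t − v_c| = |44.58 − 33.19| = 11.39 km/s.

Δv₁ = 11400 m/s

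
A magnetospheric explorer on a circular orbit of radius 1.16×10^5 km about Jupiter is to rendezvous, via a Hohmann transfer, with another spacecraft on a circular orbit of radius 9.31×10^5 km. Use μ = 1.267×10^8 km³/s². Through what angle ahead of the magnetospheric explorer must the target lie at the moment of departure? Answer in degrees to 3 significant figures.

φ = 104°

Semi-major axis of the transfer orbit: a_t = (1.160×10^5 + 9.310×10^5)/2 = 5.235×10^5 km.
The half-period of the transfer ellipse is t = π√(a_t³/μ) = 1.05715×10^5 s.
The target's mean motion on its circular orbit is ω₂ = √(μ/r₂³) = 1.25304×10^-5 rad/s.
Angle swept by the target during transfer: ω₂·t = 1.32465 rad = 75.90°.
Arrival is 180° from departure on the ellipse, so φ = 180° − 75.90° = 104°.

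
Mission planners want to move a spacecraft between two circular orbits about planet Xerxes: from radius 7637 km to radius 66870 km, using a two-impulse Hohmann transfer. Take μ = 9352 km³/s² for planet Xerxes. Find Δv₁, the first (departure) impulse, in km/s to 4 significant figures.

Semi-major axis of the transfer orbit: a_t = (7637 + 66870)/2 = 37253.5 km.
On the circular orbit at r = 7637 km, v_c = √(μ/r) = 1.107 km/s.
Transfer-orbit speed at the same r (vis-viva, a = a_t): v_t = √[μ(2/r − 1/a_t)] = 1.483 km/s.
Δv₁ = |v_t − v_c| = |1.483 − 1.107| = 0.3760 km/s.

Δv₁ = 0.3760 km/s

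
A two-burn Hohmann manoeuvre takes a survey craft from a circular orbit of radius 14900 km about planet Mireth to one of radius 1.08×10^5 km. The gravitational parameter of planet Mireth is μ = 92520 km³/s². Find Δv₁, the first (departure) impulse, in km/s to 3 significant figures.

Δv₁ = 0.812 km/s

Transfer-ellipse semi-major axis a_t = (r₁ + r₂)/2 = (14900 + 1.080×10^5)/2 = 61450 km.
On the circular orbit at r = 14900 km, v_c = √(μ/r) = 2.4919 km/s.
Transfer-orbit speed at the same r (vis-viva, a = a_t): v_t = √[μ(2/r − 1/a_t)] = 3.3035 km/s.
Δv₁ = |v_t − v_c| = |3.3035 − 2.4919| = 0.8116 km/s.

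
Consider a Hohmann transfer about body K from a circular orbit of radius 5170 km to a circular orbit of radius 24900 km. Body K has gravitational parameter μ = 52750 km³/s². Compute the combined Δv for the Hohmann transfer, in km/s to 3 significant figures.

Δv = 1.52 km/s

Semi-major axis of the transfer orbit: a_t = (5170 + 24900)/2 = 15035 km.
At r₁ the circular-orbit speed is v₁ = √(μ/r₁) = 3.19423 km/s.
Transfer-orbit speed at r₁ (vis-viva equation): v_p = √[μ(2/r₁ − 1/a_t)] = 4.11068 km/s.
First burn Δv₁ = |v_p − v₁| = 0.91645 km/s.
At r₂, v₂ = √(μ/r₂) = 1.455498 km/s.
Transfer-orbit speed at r₂: v_a = √[μ(2/r₂ − 1/a_t)] = 0.8535031 km/s.
Second burn Δv₂ = |v₂ − v_a| = 0.60199 km/s.
Δv = Δv₁ + Δv₂ = 0.91645 + 0.60199 = 1.518 km/s.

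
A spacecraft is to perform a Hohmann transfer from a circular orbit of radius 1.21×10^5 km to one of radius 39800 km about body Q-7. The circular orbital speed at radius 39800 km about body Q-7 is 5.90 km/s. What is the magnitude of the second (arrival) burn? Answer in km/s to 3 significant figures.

From the circular-orbit relation v² = μ/r at r = 39800 km: μ = v²r = (5.90)² × 39800 = 1.38544×10^6 km³/s².
Transfer-ellipse semi-major axis a_t = (r₁ + r₂)/2 = (1.210×10^5 + 39800)/2 = 80400 km.
Circular speed at r = 39800 km: v_c = √(μ/r) = 5.900 km/s.
Transfer-orbit speed at the same r (vis-viva, a = a_t): v_t = √[μ(2/r − 1/a_t)] = 7.238 km/s.
Δv₂ = |v_t − v_c| = |7.238 − 5.900| = 1.338 km/s.

Δv₂ = 1.34 km/s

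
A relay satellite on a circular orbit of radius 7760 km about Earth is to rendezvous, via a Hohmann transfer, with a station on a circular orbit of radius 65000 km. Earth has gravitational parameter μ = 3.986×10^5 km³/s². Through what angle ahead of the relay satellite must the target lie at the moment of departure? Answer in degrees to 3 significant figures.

φ = 105°

The Hohmann ellipse has a_t = (r₁ + r₂)/2 = 36380 km.
The half-period of the transfer ellipse is t = π√(a_t³/μ) = 34528 s.
Target angular speed ω₂ = √(μ/r₂³) = 3.8098×10^-5 rad/s.
Angle swept by the target during transfer: ω₂·t = 1.3154 rad = 75.37°.
Arrival is 180° from departure on the ellipse, so φ = 180° − 75.37° = 105°.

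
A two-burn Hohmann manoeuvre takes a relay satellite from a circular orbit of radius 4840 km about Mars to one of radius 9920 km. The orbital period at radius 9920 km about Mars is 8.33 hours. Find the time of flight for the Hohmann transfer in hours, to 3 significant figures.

From Kepler's third law T² = 4π²r³/μ at r = 9920 km, T = 8.33 hours = 8.33 × 3600 s = 29988 s: μ = 4π²r³/T² = 42854.8 km³/s².
The Hohmann ellipse has a_t = (r₁ + r₂)/2 = 7380 km.
Transfer time t = π√(a_t³/μ) = π√((7380)³ / 42854.8) = 9621 s.
Converting: 9621 s ÷ 3600 s/hour = 2.67 hours.

t = 2.67 hours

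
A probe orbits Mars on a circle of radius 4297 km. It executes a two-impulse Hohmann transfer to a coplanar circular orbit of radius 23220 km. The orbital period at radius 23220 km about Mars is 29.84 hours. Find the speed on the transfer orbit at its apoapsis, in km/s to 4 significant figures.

From Kepler's third law T² = 4π²r³/μ at r = 23220 km, T = 29.84 hours = 29.84 × 3600 s = 1.07424×10^5 s: μ = 4π²r³/T² = 42829.6 km³/s².
Transfer-ellipse semi-major axis a_t = (r₁ + r₂)/2 = (4297 + 23220)/2 = 13758.5 km.
At apoapsis, r = 23220 km.
Vis-viva: v = √[μ(2/r − 1/a_t)] = √[42829.6 × (2/23220 − 1/13758.5)] = 0.7590 km/s.

v = 0.7590 km/s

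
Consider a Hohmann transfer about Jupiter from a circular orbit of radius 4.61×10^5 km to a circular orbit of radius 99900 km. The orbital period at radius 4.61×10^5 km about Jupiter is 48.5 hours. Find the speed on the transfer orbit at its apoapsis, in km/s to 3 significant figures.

v = 9.90 km/s

From Kepler's third law T² = 4π²r³/μ at r = 4.61×10^5 km, T = 48.5 hours = 48.5 × 3600 s = 1.746×10^5 s: μ = 4π²r³/T² = 1.26874×10^8 km³/s².
The Hohmann ellipse has a_t = (r₁ + r₂)/2 = 2.8045×10^5 km.
The apoapsis of the transfer ellipse is at r = 4.610×10^5 km.
Vis-viva: v = √[μ(2/r − 1/a_t)] = √[1.26874×10^8 × (2/4.610×10^5 − 1/2.8045×10^5)] = 9.901 km/s.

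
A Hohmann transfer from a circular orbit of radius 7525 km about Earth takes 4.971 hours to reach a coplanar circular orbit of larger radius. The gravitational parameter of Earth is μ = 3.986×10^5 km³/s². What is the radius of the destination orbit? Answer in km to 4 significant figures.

r₂ = 39420 km

Transfer time t = 4.971 hours = 17895.6 s, and t = π√(a_t³/μ).
So a_t = (μ t²/π²)^(1/3) = (3.986×10^5 × (17895.6)² / π²)^(1/3) = 23473 km.
Since a_t = (r₁ + r₂)/2, r₂ = 2a_t − r₁ = 2×23473 − 7525 = 39421 km.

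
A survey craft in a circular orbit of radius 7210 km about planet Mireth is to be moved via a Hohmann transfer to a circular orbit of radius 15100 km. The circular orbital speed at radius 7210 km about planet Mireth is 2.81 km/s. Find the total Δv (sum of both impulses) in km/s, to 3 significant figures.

From the circular-orbit relation v² = μ/r at r = 7210 km: μ = v²r = (2.81)² × 7210 = 56930.9 km³/s².
Transfer-ellipse semi-major axis a_t = (r₁ + r₂)/2 = (7210 + 15100)/2 = 11155 km.
At r₁ the circular-orbit speed is v₁ = √(μ/r₁) = 2.8100 km/s.
Transfer-orbit speed at r₁ (v² = μ(2/r − 1/a)): v_p = √[μ(2/r₁ − 1/a_t)] = 3.2693 km/s.
First burn Δv₁ = |v_p − v₁| = 0.4593 km/s.
Circular speed at r₂: v₂ = √(μ/r₂) = 1.941715 km/s.
Transfer-orbit speed at r₂: v_a = √[μ(2/r₂ − 1/a_t)] = 1.561055 km/s.
Second burn Δv₂ = |v₂ − v_a| = 0.3807 km/s.
Δv = Δv₁ + Δv₂ = 0.4593 + 0.3807 = 0.8400 km/s.

Δv = 0.840 km/s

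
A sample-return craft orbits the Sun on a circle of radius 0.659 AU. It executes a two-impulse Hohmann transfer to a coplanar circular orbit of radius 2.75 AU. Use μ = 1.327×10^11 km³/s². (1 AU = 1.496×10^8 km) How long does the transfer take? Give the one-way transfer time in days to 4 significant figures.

t = 406.4 days

In km: r₁ = 0.659 × 1.496×10^8 = 9.85864×10^7 km; r₂ = 2.75 × 1.496×10^8 = 4.114×10^8 km.
The Hohmann ellipse has a_t = (r₁ + r₂)/2 = 2.549932×10^8 km.
Half the transfer-orbit period gives t = π√(a_t³/μ) = 3.5116×10^7 s.
Converting: 3.5116×10^7 s ÷ 86400 s/day = 406.4 days.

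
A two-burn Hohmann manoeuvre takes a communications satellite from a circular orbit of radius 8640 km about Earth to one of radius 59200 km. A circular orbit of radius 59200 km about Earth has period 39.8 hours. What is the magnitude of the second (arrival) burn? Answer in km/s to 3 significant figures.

From Kepler's third law T² = 4π²r³/μ at r = 59200 km, T = 39.8 hours = 39.8 × 3600 s = 1.4328×10^5 s: μ = 4π²r³/T² = 3.98982×10^5 km³/s².
Semi-major axis of the transfer orbit: a_t = (8640 + 59200)/2 = 33920 km.
Circular speed at r = 59200 km: v_c = √(μ/r) = 2.596 km/s.
Transfer-orbit speed at the same r (vis-viva, a = a_t): v_t = √[μ(2/r − 1/a_t)] = 1.310 km/s.
Δv₂ = |v_t − v_c| = |1.310 − 2.596| = 1.286 km/s.

Δv₂ = 1.29 km/s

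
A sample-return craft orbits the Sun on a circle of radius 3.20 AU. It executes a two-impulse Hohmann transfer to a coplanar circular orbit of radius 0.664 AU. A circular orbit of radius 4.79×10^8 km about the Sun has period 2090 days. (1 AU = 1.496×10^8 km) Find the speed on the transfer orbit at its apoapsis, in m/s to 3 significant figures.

From Kepler's third law T² = 4π²r³/μ at r = 4.79×10^8 km, T = 2090 days = 2090 × 86400 s = 1.80576×10^8 s: μ = 4π²r³/T² = 1.33060×10^11 km³/s².
In km: r₁ = 3.20 × 1.496×10^8 = 4.7872×10^8 km; r₂ = 0.664 × 1.496×10^8 = 9.93344×10^7 km.
Semi-major axis of the transfer orbit: a_t = (4.7872×10^8 + 9.93344×10^7)/2 = 2.890272×10^8 km.
The apoapsis of the transfer ellipse is at r = 4.7872×10^8 km.
From the vis-viva equation, v = √[μ(2/r − 1/a_t)] = 9.774 km/s.

v = 9770 m/s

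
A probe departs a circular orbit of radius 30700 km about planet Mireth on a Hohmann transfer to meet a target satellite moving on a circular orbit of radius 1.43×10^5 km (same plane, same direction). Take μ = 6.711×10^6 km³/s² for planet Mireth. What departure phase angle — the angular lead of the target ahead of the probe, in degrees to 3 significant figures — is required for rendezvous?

The Hohmann ellipse has a_t = (r₁ + r₂)/2 = 86850 km.
The half-period of the transfer ellipse is t = π√(a_t³/μ) = 31040 s.
Target angular speed ω₂ = √(μ/r₂³) = 4.791×10^-5 rad/s.
Angle swept by the target during transfer: ω₂·t = 1.487 rad = 85.20°.
Arrival is 180° from departure on the ellipse, so φ = 180° − 85.20° = 94.8°.

φ = 94.8°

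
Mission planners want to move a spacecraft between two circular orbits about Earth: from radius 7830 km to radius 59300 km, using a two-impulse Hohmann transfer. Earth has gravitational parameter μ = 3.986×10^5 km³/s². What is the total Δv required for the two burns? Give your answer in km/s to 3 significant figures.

Δv = 3.69 km/s

Transfer-ellipse semi-major axis a_t = (r₁ + r₂)/2 = (7830 + 59300)/2 = 33565 km.
At r₁ the circular-orbit speed is v₁ = √(μ/r₁) = 7.135 km/s.
On the transfer ellipse at r₁, vis-viva gives v_p = √[μ(2/r₁ − 1/a_t)] = 9.484 km/s.
First burn Δv₁ = |v_p − v₁| = 2.349 km/s.
Circular speed at r₂: v₂ = √(μ/r₂) = 2.5926 km/s.
Transfer-orbit speed at r₂: v_a = √[μ(2/r₂ − 1/a_t)] = 1.2522 km/s.
Second burn Δv₂ = |v₂ − v_a| = 1.340 km/s.
Δv = Δv₁ + Δv₂ = 2.349 + 1.340 = 3.689 km/s.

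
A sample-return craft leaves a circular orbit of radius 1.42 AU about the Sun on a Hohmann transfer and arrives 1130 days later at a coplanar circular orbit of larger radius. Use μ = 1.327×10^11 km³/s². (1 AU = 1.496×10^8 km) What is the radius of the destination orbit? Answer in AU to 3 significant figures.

In km: r₁ = 1.42 × 1.496×10^8 = 2.12432×10^8 km.
Transfer time t = 1130 days = 9.7632×10^7 s, and t = π√(a_t³/μ).
So a_t = (μ t²/π²)^(1/3) = (1.327×10^11 × (9.7632×10^7)² / π²)^(1/3) = 5.0418×10^8 km.
Since a_t = (r₁ + r₂)/2, r₂ = 2a_t − r₁ = 2×5.0418×10^8 − 2.12432×10^8 = 7.95928×10^8 km.
In AU: r₂ = 7.95928×10^8 / 1.496×10^8 = 5.32 AU.

r₂ = 5.32 AU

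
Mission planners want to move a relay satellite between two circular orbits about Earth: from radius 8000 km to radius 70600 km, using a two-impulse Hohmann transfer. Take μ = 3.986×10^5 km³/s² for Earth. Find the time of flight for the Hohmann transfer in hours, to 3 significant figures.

t = 10.8 hours

The Hohmann ellipse has a_t = (r₁ + r₂)/2 = 39300 km.
Half the transfer-orbit period gives t = π√(a_t³/μ) = 38770 s.
Converting: 38770 s ÷ 3600 s/hour = 10.8 hours.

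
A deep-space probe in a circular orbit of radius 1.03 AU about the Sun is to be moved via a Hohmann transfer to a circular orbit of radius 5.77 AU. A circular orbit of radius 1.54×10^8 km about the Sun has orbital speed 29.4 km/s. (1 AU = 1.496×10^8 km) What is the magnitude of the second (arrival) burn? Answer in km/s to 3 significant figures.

From the circular-orbit relation v² = μ/r at r = 1.54×10^8 km: μ = v²r = (29.4)² × 1.54×10^8 = 1.33111×10^11 km³/s².
In km: r₁ = 1.03 × 1.496×10^8 = 1.54088×10^8 km; r₂ = 5.77 × 1.496×10^8 = 8.63192×10^8 km.
The Hohmann ellipse has a_t = (r₁ + r₂)/2 = 5.0864×10^8 km.
Circular speed at r = 8.63192×10^8 km: v_c = √(μ/r) = 12.418 km/s.
Vis-viva on the transfer ellipse at r = 8.63192×10^8 km gives v_t = √[μ(2/r − 1/a_t)] = 6.8349 km/s.
Δv₂ = |v_t − v_c| = |6.8349 − 12.418| = 5.583 km/s.

Δv₂ = 5.58 km/s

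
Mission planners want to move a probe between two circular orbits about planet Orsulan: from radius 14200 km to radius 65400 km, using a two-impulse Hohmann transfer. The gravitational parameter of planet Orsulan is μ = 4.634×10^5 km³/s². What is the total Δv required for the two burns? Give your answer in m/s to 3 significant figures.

Transfer-ellipse semi-major axis a_t = (r₁ + r₂)/2 = (14200 + 65400)/2 = 39800 km.
Circular speed at r₁: v₁ = √(μ/r₁) = √(4.634×10^5/14200) = 5.713 km/s.
On the transfer ellipse at r₁, v² = μ(2/r − 1/a) gives v_p = √[μ(2/r₁ − 1/a_t)] = 7.323 km/s.
First burn Δv₁ = |v_p − v₁| = 1.610 km/s.
At r₂, v₂ = √(μ/r₂) = 2.662 km/s.
Transfer-orbit speed at r₂: v_a = √[μ(2/r₂ − 1/a_t)] = 1.590 km/s.
Second burn Δv₂ = |v₂ − v_a| = 1.072 km/s.
Δv = Δv₁ + Δv₂ = 1.610 + 1.072 = 2.682 km/s.

Δv = 2680 m/s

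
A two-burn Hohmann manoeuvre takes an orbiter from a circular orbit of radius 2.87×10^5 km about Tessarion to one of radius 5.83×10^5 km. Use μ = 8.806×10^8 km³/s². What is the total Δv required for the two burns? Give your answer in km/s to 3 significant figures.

Δv = 16.0 km/s

Semi-major axis of the transfer orbit: a_t = (2.870×10^5 + 5.830×10^5)/2 = 4.350×10^5 km.
At r₁ the circular-orbit speed is v₁ = √(μ/r₁) = 55.3922 km/s.
Transfer-orbit speed at r₁ (v² = μ(2/r − 1/a)): v_p = √[μ(2/r₁ − 1/a_t)] = 64.1266 km/s.
First burn Δv₁ = |v_p − v₁| = 8.734 km/s.
At r₂, v₂ = √(μ/r₂) = 38.8647 km/s.
Transfer-orbit speed at r₂: v_a = √[μ(2/r₂ − 1/a_t)] = 31.5683 km/s.
Second burn Δv₂ = |v₂ − v_a| = 7.296 km/s.
Total Δv = Δv₁ + Δv₂ = 16.03 km/s.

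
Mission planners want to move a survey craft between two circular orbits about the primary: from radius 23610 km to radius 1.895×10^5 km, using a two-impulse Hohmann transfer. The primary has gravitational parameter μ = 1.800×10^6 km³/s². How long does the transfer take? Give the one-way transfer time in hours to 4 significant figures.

t = 22.62 hours

Semi-major axis of the transfer orbit: a_t = (23610 + 1.895×10^5)/2 = 1.06555×10^5 km.
Half the transfer-orbit period gives t = π√(a_t³/μ) = 81447 s.
Converting: 81447 s ÷ 3600 s/hour = 22.62 hours.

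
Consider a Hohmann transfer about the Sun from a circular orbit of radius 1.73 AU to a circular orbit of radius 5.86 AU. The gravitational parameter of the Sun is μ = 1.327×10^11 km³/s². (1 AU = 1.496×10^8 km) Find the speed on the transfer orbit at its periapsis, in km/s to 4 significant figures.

In km: r₁ = 1.73 × 1.496×10^8 = 2.58808×10^8 km; r₂ = 5.86 × 1.496×10^8 = 8.76656×10^8 km.
The Hohmann ellipse has a_t = (r₁ + r₂)/2 = 5.67732×10^8 km.
At periapsis, r = 2.58808×10^8 km.
Applying v² = μ(2/r − 1/a_t): v = 28.14 km/s.

v = 28.14 km/s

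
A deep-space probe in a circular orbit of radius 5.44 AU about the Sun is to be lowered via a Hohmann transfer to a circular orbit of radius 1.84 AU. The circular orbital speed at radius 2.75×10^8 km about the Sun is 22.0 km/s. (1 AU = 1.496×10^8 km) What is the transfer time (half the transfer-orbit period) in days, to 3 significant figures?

From the circular-orbit relation v² = μ/r at r = 2.75×10^8 km: μ = v²r = (22.0)² × 2.75×10^8 = 1.33100×10^11 km³/s².
In km: r₁ = 5.44 × 1.496×10^8 = 8.13824×10^8 km; r₂ = 1.84 × 1.496×10^8 = 2.75264×10^8 km.
The Hohmann ellipse has a_t = (r₁ + r₂)/2 = 5.44544×10^8 km.
Transfer time t = π√(a_t³/μ) = π√((5.44544×10^8)³ / 1.33100×10^11) = 1.094×10^8 s.
Converting: 1.094×10^8 s ÷ 86400 s/day = 1270 days.

t = 1270 days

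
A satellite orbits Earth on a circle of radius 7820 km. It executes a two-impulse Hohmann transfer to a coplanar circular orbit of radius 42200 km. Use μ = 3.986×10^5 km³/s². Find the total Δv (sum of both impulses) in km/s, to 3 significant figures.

Δv = 3.49 km/s

The Hohmann ellipse has a_t = (r₁ + r₂)/2 = 25010 km.
Circular speed at r₁: v₁ = √(μ/r₁) = √(3.986×10^5/7820) = 7.1395 km/s.
Transfer-orbit speed at r₁ (v² = μ(2/r − 1/a)): v_p = √[μ(2/r₁ − 1/a_t)] = 9.2739 km/s.
First burn Δv₁ = |v_p − v₁| = 2.134 km/s.
At r₂, v₂ = √(μ/r₂) = 3.0734 km/s.
Transfer-orbit speed at r₂: v_a = √[μ(2/r₂ − 1/a_t)] = 1.7185 km/s.
Second burn Δv₂ = |v₂ − v_a| = 1.355 km/s.
Δv = Δv₁ + Δv₂ = 2.134 + 1.355 = 3.489 km/s.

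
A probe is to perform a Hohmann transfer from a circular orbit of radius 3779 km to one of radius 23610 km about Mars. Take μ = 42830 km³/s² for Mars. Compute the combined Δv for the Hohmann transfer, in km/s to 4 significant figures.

Transfer-ellipse semi-major axis a_t = (r₁ + r₂)/2 = (3779 + 23610)/2 = 13694.5 km.
Circular speed at r₁: v₁ = √(μ/r₁) = √(42830/3779) = 3.3666 km/s.
Transfer-orbit speed at r₁ (vis-viva): v_p = √[μ(2/r₁ − 1/a_t)] = 4.4204 km/s.
First burn Δv₁ = |v_p − v₁| = 1.054 km/s.
At r₂, v₂ = √(μ/r₂) = 1.34687 km/s.
Transfer-orbit speed at r₂: v_a = √[μ(2/r₂ − 1/a_t)] = 0.707524 km/s.
Second burn Δv₂ = |v₂ − v_a| = 0.6393 km/s.
Δv = Δv₁ + Δv₂ = 1.054 + 0.6393 = 1.693 km/s.

Δv = 1.693 km/s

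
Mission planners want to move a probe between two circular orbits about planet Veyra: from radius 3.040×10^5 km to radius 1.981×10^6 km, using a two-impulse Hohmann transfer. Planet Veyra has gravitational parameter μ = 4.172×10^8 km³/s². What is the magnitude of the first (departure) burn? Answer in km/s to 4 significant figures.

The Hohmann ellipse has a_t = (r₁ + r₂)/2 = 1.1425×10^6 km.
Circular speed at r = 3.040×10^5 km: v_c = √(μ/r) = 37.045 km/s.
Transfer-orbit speed at the same r (vis-viva, a = a_t): v_t = √[μ(2/r − 1/a_t)] = 48.781 km/s.
Δv₁ = |v_t − v_c| = |48.781 − 37.045| = 11.74 km/s.

Δv₁ = 11.74 km/s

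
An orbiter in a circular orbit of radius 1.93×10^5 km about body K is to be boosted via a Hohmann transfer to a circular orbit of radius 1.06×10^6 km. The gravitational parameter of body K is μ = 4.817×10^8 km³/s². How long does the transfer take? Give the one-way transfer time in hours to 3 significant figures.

t = 19.7 hours

Transfer-ellipse semi-major axis a_t = (r₁ + r₂)/2 = (1.930×10^5 + 1.060×10^6)/2 = 6.265×10^5 km.
By Kepler's third law the transfer-orbit period is T = 2π√(a_t³/μ), so t = T/2 = 70980 s.
Converting: 70980 s ÷ 3600 s/hour = 19.7 hours.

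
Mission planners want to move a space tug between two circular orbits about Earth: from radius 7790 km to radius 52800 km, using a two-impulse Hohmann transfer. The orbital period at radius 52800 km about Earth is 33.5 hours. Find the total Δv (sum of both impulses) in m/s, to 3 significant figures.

Δv = 3650 m/s

From Kepler's third law T² = 4π²r³/μ at r = 52800 km, T = 33.5 hours = 33.5 × 3600 s = 1.206×10^5 s: μ = 4π²r³/T² = 3.99546×10^5 km³/s².
Semi-major axis of the transfer orbit: a_t = (7790 + 52800)/2 = 30295 km.
At r₁ the circular-orbit speed is v₁ = √(μ/r₁) = 7.162 km/s.
On the transfer ellipse at r₁, v² = μ(2/r − 1/a) gives v_p = √[μ(2/r₁ − 1/a_t)] = 9.455 km/s.
First burn Δv₁ = |v_p − v₁| = 2.293 km/s.
At r₂, v₂ = √(μ/r₂) = 2.751 km/s.
Transfer-orbit speed at r₂: v_a = √[μ(2/r₂ − 1/a_t)] = 1.395 km/s.
Second burn Δv₂ = |v₂ − v_a| = 1.356 km/s.
Δv = Δv₁ + Δv₂ = 2.293 + 1.356 = 3.649 km/s.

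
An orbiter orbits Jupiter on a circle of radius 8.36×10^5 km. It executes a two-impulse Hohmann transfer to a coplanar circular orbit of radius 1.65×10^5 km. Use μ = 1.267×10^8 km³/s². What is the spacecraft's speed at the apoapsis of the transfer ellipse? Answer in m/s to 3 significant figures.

v = 7070 m/s

Semi-major axis of the transfer orbit: a_t = (8.360×10^5 + 1.650×10^5)/2 = 5.005×10^5 km.
At apoapsis, r = 8.360×10^5 km.
Vis-viva: v = √[μ(2/r − 1/a_t)] = √[1.267×10^8 × (2/8.360×10^5 − 1/5.005×10^5)] = 7.068 km/s.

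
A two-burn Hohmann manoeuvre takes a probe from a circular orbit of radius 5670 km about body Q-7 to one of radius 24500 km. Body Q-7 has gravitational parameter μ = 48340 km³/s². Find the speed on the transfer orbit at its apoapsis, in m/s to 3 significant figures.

The Hohmann ellipse has a_t = (r₁ + r₂)/2 = 15085 km.
The apoapsis of the transfer ellipse is at r = 24500 km.
Applying v² = μ(2/r − 1/a_t): v = 0.8612 km/s.

v = 861 m/s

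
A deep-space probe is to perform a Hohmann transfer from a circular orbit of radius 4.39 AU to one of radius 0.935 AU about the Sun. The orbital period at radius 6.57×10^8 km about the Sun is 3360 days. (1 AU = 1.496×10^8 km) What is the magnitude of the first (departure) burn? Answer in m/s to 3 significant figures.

From Kepler's third law T² = 4π²r³/μ at r = 6.57×10^8 km, T = 3360 days = 3360 × 86400 s = 2.90304×10^8 s: μ = 4π²r³/T² = 1.32846×10^11 km³/s².
In km: r₁ = 4.39 × 1.496×10^8 = 6.56744×10^8 km; r₂ = 0.935 × 1.496×10^8 = 1.39876×10^8 km.
The Hohmann ellipse has a_t = (r₁ + r₂)/2 = 3.9831×10^8 km.
On the circular orbit at r = 6.56744×10^8 km, v_c = √(μ/r) = 14.2225 km/s.
Vis-viva on the transfer ellipse at r = 6.56744×10^8 km gives v_t = √[μ(2/r − 1/a_t)] = 8.42826 km/s.
Δv₁ = |v_t − v_c| = |8.42826 − 14.2225| = 5.794 km/s.

Δv₁ = 5790 m/s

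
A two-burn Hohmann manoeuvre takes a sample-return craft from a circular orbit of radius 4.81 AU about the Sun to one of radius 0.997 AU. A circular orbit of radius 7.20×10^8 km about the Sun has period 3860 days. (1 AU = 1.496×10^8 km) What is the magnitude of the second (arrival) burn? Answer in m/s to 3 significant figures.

From Kepler's third law T² = 4π²r³/μ at r = 7.20×10^8 km, T = 3860 days = 3860 × 86400 s = 3.33504×10^8 s: μ = 4π²r³/T² = 1.32481×10^11 km³/s².
In km: r₁ = 4.81 × 1.496×10^8 = 7.19576×10^8 km; r₂ = 0.997 × 1.496×10^8 = 1.491512×10^8 km.
Transfer-ellipse semi-major axis a_t = (r₁ + r₂)/2 = (7.19576×10^8 + 1.491512×10^8)/2 = 4.343636×10^8 km.
Circular speed at r = 1.491512×10^8 km: v_c = √(μ/r) = 29.80329 km/s.
Vis-viva on the transfer ellipse at r = 1.491512×10^8 km gives v_t = √[μ(2/r − 1/a_t)] = 38.35975 km/s.
Δv₂ = |v_t − v_c| = |38.35975 − 29.80329| = 8.556 km/s.

Δv₂ = 8560 m/s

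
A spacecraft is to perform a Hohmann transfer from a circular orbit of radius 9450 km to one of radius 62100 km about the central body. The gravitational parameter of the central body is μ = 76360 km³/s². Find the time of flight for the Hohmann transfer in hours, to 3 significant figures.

t = 21.4 hours

The Hohmann ellipse has a_t = (r₁ + r₂)/2 = 35775 km.
By Kepler's third law the transfer-orbit period is T = 2π√(a_t³/μ), so t = T/2 = 76930 s.
Converting: 76930 s ÷ 3600 s/hour = 21.4 hours.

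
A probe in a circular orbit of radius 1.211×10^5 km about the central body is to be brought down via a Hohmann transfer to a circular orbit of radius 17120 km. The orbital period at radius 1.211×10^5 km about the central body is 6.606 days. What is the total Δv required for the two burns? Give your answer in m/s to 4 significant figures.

Δv = 1817 m/s

From Kepler's third law T² = 4π²r³/μ at r = 1.211×10^5 km, T = 6.606 days = 6.606 × 86400 s = 5.707584×10^5 s: μ = 4π²r³/T² = 2.15222×10^5 km³/s².
Transfer-ellipse semi-major axis a_t = (r₁ + r₂)/2 = (1.211×10^5 + 17120)/2 = 69110 km.
Circular speed at r₁: v₁ = √(μ/r₁) = √(2.15222×10^5/1.211×10^5) = 1.33313 km/s.
On the transfer ellipse at r₁, v² = μ(2/r − 1/a) gives v_a = √[μ(2/r₁ − 1/a_t)] = 0.663519 km/s.
First burn Δv₁ = |v_a − v₁| = 0.66961 km/s.
Circular speed at r₂: v₂ = √(μ/r₂) = 3.54562 km/s.
Transfer-orbit speed at r₂: v_p = √[μ(2/r₂ − 1/a_t)] = 4.69346 km/s.
Second burn Δv₂ = |v₂ − v_p| = 1.1478 km/s.
Δv = Δv₁ + Δv₂ = 0.66961 + 1.1478 = 1.817 km/s.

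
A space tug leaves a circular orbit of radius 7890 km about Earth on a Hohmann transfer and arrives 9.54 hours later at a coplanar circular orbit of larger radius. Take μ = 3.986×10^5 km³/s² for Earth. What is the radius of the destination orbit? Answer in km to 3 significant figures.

r₂ = 64600 km

Transfer time t = 9.54 hours = 34344 s, and t = π√(a_t³/μ).
So a_t = (μ t²/π²)^(1/3) = (3.986×10^5 × (34344)² / π²)^(1/3) = 36250 km.
Since a_t = (r₁ + r₂)/2, r₂ = 2a_t − r₁ = 2×36250 − 7890 = 64610 km.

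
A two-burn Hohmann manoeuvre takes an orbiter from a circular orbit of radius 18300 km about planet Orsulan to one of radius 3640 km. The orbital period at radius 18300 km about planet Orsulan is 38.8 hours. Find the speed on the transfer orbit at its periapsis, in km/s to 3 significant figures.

From Kepler's third law T² = 4π²r³/μ at r = 18300 km, T = 38.8 hours = 38.8 × 3600 s = 1.3968×10^5 s: μ = 4π²r³/T² = 12400.7 km³/s².
Transfer-ellipse semi-major axis a_t = (r₁ + r₂)/2 = (18300 + 3640)/2 = 10970 km.
At periapsis, r = 3640 km.
Vis-viva: v = √[μ(2/r − 1/a_t)] = √[12400.7 × (2/3640 − 1/10970)] = 2.384 km/s.

v = 2.38 km/s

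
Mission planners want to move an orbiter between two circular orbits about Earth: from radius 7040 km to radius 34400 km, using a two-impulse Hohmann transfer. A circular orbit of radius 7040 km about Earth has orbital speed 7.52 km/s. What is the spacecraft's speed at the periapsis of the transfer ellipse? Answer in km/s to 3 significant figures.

v = 9.69 km/s

From the circular-orbit relation v² = μ/r at r = 7040 km: μ = v²r = (7.52)² × 7040 = 3.98115×10^5 km³/s².
The Hohmann ellipse has a_t = (r₁ + r₂)/2 = 20720 km.
The periapsis of the transfer ellipse is at r = 7040 km.
Applying v² = μ(2/r − 1/a_t): v = 9.690 km/s.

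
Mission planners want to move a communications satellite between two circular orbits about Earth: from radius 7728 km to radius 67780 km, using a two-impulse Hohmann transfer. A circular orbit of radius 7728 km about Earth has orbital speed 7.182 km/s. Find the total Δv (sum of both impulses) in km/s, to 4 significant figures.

Δv = 3.769 km/s

From the circular-orbit relation v² = μ/r at r = 7728 km: μ = v²r = (7.182)² × 7728 = 3.98619×10^5 km³/s².
The Hohmann ellipse has a_t = (r₁ + r₂)/2 = 37754 km.
At r₁ the circular-orbit speed is v₁ = √(μ/r₁) = 7.182 km/s.
Transfer-orbit speed at r₁ (v² = μ(2/r − 1/a)): v_p = √[μ(2/r₁ − 1/a_t)] = 9.623 km/s.
First burn Δv₁ = |v_p − v₁| = 2.441 km/s.
At r₂, v₂ = √(μ/r₂) = 2.425 km/s.
Transfer-orbit speed at r₂: v_a = √[μ(2/r₂ − 1/a_t)] = 1.097 km/s.
Second burn Δv₂ = |v₂ − v_a| = 1.328 km/s.
Δv = Δv₁ + Δv₂ = 2.441 + 1.328 = 3.769 km/s.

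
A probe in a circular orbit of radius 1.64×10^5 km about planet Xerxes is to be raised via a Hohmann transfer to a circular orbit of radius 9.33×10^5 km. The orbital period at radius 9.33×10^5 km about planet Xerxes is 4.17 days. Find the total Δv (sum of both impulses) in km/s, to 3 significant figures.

From Kepler's third law T² = 4π²r³/μ at r = 9.33×10^5 km, T = 4.17 days = 4.17 × 86400 s = 3.60288×10^5 s: μ = 4π²r³/T² = 2.47005×10^8 km³/s².
The Hohmann ellipse has a_t = (r₁ + r₂)/2 = 5.485×10^5 km.
Circular speed at r₁: v₁ = √(μ/r₁) = √(2.47005×10^8/1.640×10^5) = 38.81 km/s.
On the transfer ellipse at r₁, vis-viva equation gives v_p = √[μ(2/r₁ − 1/a_t)] = 50.62 km/s.
First burn Δv₁ = |v_p − v₁| = 11.81 km/s.
Circular speed at r₂: v₂ = √(μ/r₂) = 16.271 km/s.
Transfer-orbit speed at r₂: v_a = √[μ(2/r₂ − 1/a_t)] = 8.8970 km/s.
Second burn Δv₂ = |v₂ − v_a| = 7.374 km/s.
Δv = Δv₁ + Δv₂ = 11.81 + 7.374 = 19.18 km/s.

Δv = 19.2 km/s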